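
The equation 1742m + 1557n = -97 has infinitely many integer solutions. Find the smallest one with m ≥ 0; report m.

1102

gcd(1742, 1557):
  1742 = 1*1557 + 185
  1557 = 8*185 + 77
  185 = 2*77 + 31
  77 = 2*31 + 15
  31 = 2*15 + 1
  15 = 15*1
so gcd(1742, 1557) = 1.
1 divides -97, so solutions exist.
Back-substitute for Bézout coefficients:
  1 = 31 - 2*15
  ... = 1742*(101) + 1557*(-113)
Scale by -97/1 = -97: (m₀, n₀) = (-9797, 10961).
General solution: m = -9797 + 1557t, n = 10961 - 1742t for integer t.
m ≥ 0: smallest is -9797 mod 1557 = 1102 (at t = 7), with n = -1233.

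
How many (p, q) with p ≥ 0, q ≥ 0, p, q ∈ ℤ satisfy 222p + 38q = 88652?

21

gcd(222, 38) = 2  (222 = 5×38 + 32, 38 = 1×32 + 6, 32 = 5×6 + 2, 6 = 3×2).
Back-substituting, 222×(6) + 38×(-35) = 2.
Scale by 44326: one solution is (265956, -1551410). Reduce p mod 19: (13, 2257).
General: p = 13 + 19t, q = 2257 - 111t.
p ≥ 0 ⇒ t ≥ 0; q ≥ 0 ⇒ t ≤ 20. So t ∈ [0, 20]: 21 solutions.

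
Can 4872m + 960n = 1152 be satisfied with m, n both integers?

gcd(4872, 960) = 24  (4872 = 5×960 + 72, 960 = 13×72 + 24, 72 = 3×24).
24 divides 1152, so integer solutions exist.

yes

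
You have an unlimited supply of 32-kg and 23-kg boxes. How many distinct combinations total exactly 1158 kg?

2

Need nonnegative integers with 32j + 23k = 1158.
gcd(32, 23) = 1, and 32·(-5) + 23·(7) = 1.
So (j₀, k₀) = (-5790, 8106); general j = -5790 + 23t, k = 8106 - 32t.
j ≥ 0 ⇒ t ≥ 252; k ≥ 0 ⇒ t ≤ 253. That's 2 values of t.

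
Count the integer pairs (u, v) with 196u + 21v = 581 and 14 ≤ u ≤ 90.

gcd(196, 21) = 7  (196 = 9*21 + 7, 21 = 3*7).
Back-substituting, 196*(1) + 21*(-9) = 7.
Scale by 83: particular solution (83, -747); reduce u mod 3: (2, 9).
General solution: u = 2 + 3t, v = 9 - 28t for integer t.
14 ≤ 2 + 3t ≤ 90 gives t ∈ [4, 29], which is 26 values.

26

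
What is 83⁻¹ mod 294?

209

gcd(294, 83):
  294 = 3×83 + 45
  83 = 1×45 + 38
  45 = 1×38 + 7
  38 = 5×7 + 3
  7 = 2×3 + 1
  3 = 3×1
so gcd(294, 83) = 1.
Back-substitute for Bézout coefficients:
  1 = 7 - 2×3
  ... = 83×(-85) + 294×(24)
So 83×-85 ≡ 1 (mod 294), and -85 mod 294 = 209.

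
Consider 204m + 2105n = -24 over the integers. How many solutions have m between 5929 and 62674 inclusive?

27

gcd(2105, 204):
  2105 = 10*204 + 65
  204 = 3*65 + 9
  65 = 7*9 + 2
  9 = 4*2 + 1
  2 = 2*1
so gcd(2105, 204) = 1.
Back-substitute for Bézout coefficients:
  1 = 9 - 4*2
  ... = 204*(939) + 2105*(-91)
Scale by -24: particular solution (-22536, 2184); reduce m mod 2105: (619, -60).
General solution: m = 619 + 2105t, n = -60 - 204t for integer t.
5929 ≤ 619 + 2105t ≤ 62674 gives t ∈ [3, 29], which is 27 values.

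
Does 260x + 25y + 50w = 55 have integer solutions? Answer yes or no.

gcd(260, 25) = 5.
gcd(5, 50) = 5.
5 divides 55, so integer solutions exist.

yes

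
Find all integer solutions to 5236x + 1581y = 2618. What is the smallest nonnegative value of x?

gcd(5236, 1581):
  5236 = 3×1581 + 493
  1581 = 3×493 + 102
  493 = 4×102 + 85
  102 = 1×85 + 17
  85 = 5×17
so gcd(5236, 1581) = 17.
17 divides 2618, so solutions exist.
Back-substitute for Bézout coefficients:
  17 = 102 - 1×85
  ... = 5236×(-16) + 1581×(53)
Scale by 2618/17 = 154: (x₀, y₀) = (-2464, 8162).
General solution: x = -2464 + 93t, y = 8162 - 308t for integer t.
x ≥ 0: smallest is -2464 mod 93 = 47 (at t = 27), with y = -154.

47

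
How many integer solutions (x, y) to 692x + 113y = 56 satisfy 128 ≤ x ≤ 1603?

gcd(692, 113) = 1  (692 = 6·113 + 14, 113 = 8·14 + 1, 14 = 14·1).
Back-substituting, 692·(-8) + 113·(49) = 1.
Scale by 56: particular solution (-448, 2744); reduce x mod 113: (4, -24).
General solution: x = 4 + 113t, y = -24 - 692t for integer t.
128 ≤ 4 + 113t ≤ 1603 gives t ∈ [2, 14], which is 13 values.

13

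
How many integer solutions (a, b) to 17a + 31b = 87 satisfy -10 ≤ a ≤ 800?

26

gcd(31, 17) = 1.
By Bézout, 17·(11) + 31·(-6) = 1.
Particular solution: (27, -12).
General solution: a = 27 + 31t, b = -12 - 17t for integer t.
-10 ≤ 27 + 31t ≤ 800 gives t ∈ [-1, 24], which is 26 values.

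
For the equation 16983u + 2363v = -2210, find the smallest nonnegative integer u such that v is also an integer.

gcd(16983, 2363):
  16983 = 7*2363 + 442
  2363 = 5*442 + 153
  442 = 2*153 + 136
  153 = 1*136 + 17
  136 = 8*17
so gcd(16983, 2363) = 17.
17 divides -2210, so solutions exist.
Back-substitute for Bézout coefficients:
  17 = 153 - 1*136
  ... = 16983*(-16) + 2363*(115)
Scale by -2210/17 = -130: (u₀, v₀) = (2080, -14950).
General solution: u = 2080 + 139t, v = -14950 - 999t for integer t.
u ≥ 0: smallest is 2080 mod 139 = 134 (at t = -14), with v = -964.

134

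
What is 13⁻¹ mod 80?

gcd(80, 13) = 1.
By Bézout, 13×(37) + 80×(-6) = 1.
So 13×37 ≡ 1 (mod 80), and 37 mod 80 = 37.

37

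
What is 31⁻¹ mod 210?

61

gcd(210, 31) = 1.
By Bézout, 31*(61) + 210*(-9) = 1.
So 31*61 ≡ 1 (mod 210), and 61 mod 210 = 61.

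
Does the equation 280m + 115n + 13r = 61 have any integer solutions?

gcd(280, 115) = 5.
gcd(5, 13) = 1.
1 divides 61, so integer solutions exist.

yes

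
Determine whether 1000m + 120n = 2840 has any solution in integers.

yes

gcd(1000, 120) = 40  (1000 = 8×120 + 40, 120 = 3×40).
40 divides 2840, so integer solutions exist.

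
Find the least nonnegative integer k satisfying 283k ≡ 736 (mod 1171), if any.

gcd(1171, 283) = 1.
1 divides 736, so solutions exist.
By Bézout, 283*(120) + 1171*(-29) = 1.
So 283*(120) ≡ 1 (mod 1171); multiply by 736: k ≡ 88320 (mod 1171).
Smallest nonnegative: k = 88320 mod 1171 = 495.

495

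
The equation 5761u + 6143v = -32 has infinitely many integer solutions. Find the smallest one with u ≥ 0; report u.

gcd(6143, 5761) = 1.
1 divides -32, so solutions exist.
By Bézout, 5761×(595) + 6143×(-558) = 1.
Scale by -32/1 = -32: (u₀, v₀) = (-19040, 17856).
General solution: u = -19040 + 6143t, v = 17856 - 5761t for integer t.
u ≥ 0: smallest is -19040 mod 6143 = 5532 (at t = 4), with v = -5188.

5532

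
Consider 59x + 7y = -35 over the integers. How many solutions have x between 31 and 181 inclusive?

gcd(59, 7) = 1.
By Bézout, 59*(-2) + 7*(17) = 1.
Particular solution: (0, -5).
General solution: x = 0 + 7t, y = -5 - 59t for integer t.
31 ≤ 0 + 7t ≤ 181 gives t ∈ [5, 25], which is 21 values.

21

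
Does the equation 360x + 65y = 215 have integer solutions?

yes

gcd(360, 65) = 5  (360 = 5·65 + 35, 65 = 1·35 + 30, 35 = 1·30 + 5, 30 = 6·5).
5 divides 215, so integer solutions exist.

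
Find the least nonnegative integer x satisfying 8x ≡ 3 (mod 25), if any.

16

gcd(25, 8):
  25 = 3*8 + 1
  8 = 8*1
so gcd(25, 8) = 1.
1 divides 3, so solutions exist.
Back-substitute for Bézout coefficients:
  1 = 25 - 3*8
  ... = 8*(-3) + 25*(1)
So 8*(-3) ≡ 1 (mod 25); multiply by 3: x ≡ -9 (mod 25).
Smallest nonnegative: x = -9 mod 25 = 16.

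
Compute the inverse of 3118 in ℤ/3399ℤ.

2770

gcd(3399, 3118) = 1  (3399 = 1*3118 + 281, 3118 = 11*281 + 27, 281 = 10*27 + 11, 27 = 2*11 + 5, 11 = 2*5 + 1, 5 = 5*1).
Back-substituting, 3118*(-629) + 3399*(577) = 1.
So 3118*-629 ≡ 1 (mod 3399), and -629 mod 3399 = 2770.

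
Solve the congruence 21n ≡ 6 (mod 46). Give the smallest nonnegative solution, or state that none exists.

gcd(46, 21):
  46 = 2×21 + 4
  21 = 5×4 + 1
  4 = 4×1
so gcd(46, 21) = 1.
1 divides 6, so solutions exist.
Back-substitute for Bézout coefficients:
  1 = 21 - 5×4
  ... = 21×(11) + 46×(-5)
So 21×(11) ≡ 1 (mod 46); multiply by 6: n ≡ 66 (mod 46).
Smallest nonnegative: n = 66 mod 46 = 20.

20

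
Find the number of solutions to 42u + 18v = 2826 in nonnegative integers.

23

gcd(42, 18) = 6  (42 = 2*18 + 6, 18 = 3*6).
Back-substituting, 42*(1) + 18*(-2) = 6.
Scale by 471: one solution is (471, -942). Reduce u mod 3: (0, 157).
General: u = 0 + 3t, v = 157 - 7t.
u ≥ 0 ⇒ t ≥ 0; v ≥ 0 ⇒ t ≤ 22. So t ∈ [0, 22]: 23 solutions.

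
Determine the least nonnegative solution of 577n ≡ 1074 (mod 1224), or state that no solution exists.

354

gcd(1224, 577):
  1224 = 2×577 + 70
  577 = 8×70 + 17
  70 = 4×17 + 2
  17 = 8×2 + 1
  2 = 2×1
so gcd(1224, 577) = 1.
1 divides 1074, so solutions exist.
Back-substitute for Bézout coefficients:
  1 = 17 - 8×2
  ... = 577×(577) + 1224×(-272)
So 577×(577) ≡ 1 (mod 1224); multiply by 1074: n ≡ 619698 (mod 1224).
Smallest nonnegative: n = 619698 mod 1224 = 354.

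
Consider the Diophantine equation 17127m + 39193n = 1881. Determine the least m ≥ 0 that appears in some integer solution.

gcd(39193, 17127) = 11  (39193 = 2×17127 + 4939, 17127 = 3×4939 + 2310, 4939 = 2×2310 + 319, 2310 = 7×319 + 77, 319 = 4×77 + 11, 77 = 7×11).
11 divides 1881, so solutions exist.
Back-substituting, 17127×(-492) + 39193×(215) = 11.
Scale by 1881/11 = 171: (m₀, n₀) = (-84132, 36765).
General solution: m = -84132 + 3563t, n = 36765 - 1557t for integer t.
m ≥ 0: smallest is -84132 mod 3563 = 1380 (at t = 24), with n = -603.

1380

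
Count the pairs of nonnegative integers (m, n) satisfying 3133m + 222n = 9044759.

13

gcd(3133, 222) = 1.
By Bézout, 3133·(-71) + 222·(1002) = 1.
One solution: (179, 38216).
General: m = 179 + 222t, n = 38216 - 3133t.
m ≥ 0 ⇒ t ≥ 0; n ≥ 0 ⇒ t ≤ 12. So t ∈ [0, 12]: 13 solutions.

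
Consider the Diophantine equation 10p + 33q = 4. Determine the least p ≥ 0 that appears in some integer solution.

7

gcd(33, 10) = 1.
1 divides 4, so solutions exist.
By Bézout, 10*(10) + 33*(-3) = 1.
Scale by 4/1 = 4: (p₀, q₀) = (40, -12).
General solution: p = 40 + 33t, q = -12 - 10t for integer t.
p ≥ 0: smallest is 40 mod 33 = 7 (at t = -1), with q = -2.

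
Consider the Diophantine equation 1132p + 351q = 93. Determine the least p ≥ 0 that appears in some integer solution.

210

gcd(1132, 351):
  1132 = 3×351 + 79
  351 = 4×79 + 35
  79 = 2×35 + 9
  35 = 3×9 + 8
  9 = 1×8 + 1
  8 = 8×1
so gcd(1132, 351) = 1.
1 divides 93, so solutions exist.
Back-substitute for Bézout coefficients:
  1 = 9 - 1×8
  ... = 1132×(40) + 351×(-129)
Scale by 93/1 = 93: (p₀, q₀) = (3720, -11997).
General solution: p = 3720 + 351t, q = -11997 - 1132t for integer t.
p ≥ 0: smallest is 3720 mod 351 = 210 (at t = -10), with q = -677.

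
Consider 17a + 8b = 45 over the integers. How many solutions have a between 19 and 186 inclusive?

21

gcd(17, 8) = 1.
By Bézout, 17*(1) + 8*(-2) = 1.
Particular solution: (5, -5).
General solution: a = 5 + 8t, b = -5 - 17t for integer t.
19 ≤ 5 + 8t ≤ 186 gives t ∈ [2, 22], which is 21 values.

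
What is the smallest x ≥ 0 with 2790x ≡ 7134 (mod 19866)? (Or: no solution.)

gcd(19866, 2790) = 6  (19866 = 7×2790 + 336, 2790 = 8×336 + 102, 336 = 3×102 + 30, 102 = 3×30 + 12, 30 = 2×12 + 6, 12 = 2×6).
6 divides 7134, so solutions exist.
Back-substituting, 2790×(-1360) + 19866×(191) = 6.
So 2790×(-1360) ≡ 6 (mod 19866); multiply by 1189: x ≡ -1617040 (mod 3311).
Smallest nonnegative: x = -1617040 mod 3311 = 2039.

2039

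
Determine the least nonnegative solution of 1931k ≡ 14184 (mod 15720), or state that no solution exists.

gcd(15720, 1931):
  15720 = 8*1931 + 272
  1931 = 7*272 + 27
  272 = 10*27 + 2
  27 = 13*2 + 1
  2 = 2*1
so gcd(15720, 1931) = 1.
1 divides 14184, so solutions exist.
Back-substitute for Bézout coefficients:
  1 = 27 - 13*2
  ... = 1931*(7571) + 15720*(-930)
So 1931*(7571) ≡ 1 (mod 15720); multiply by 14184: k ≡ 107387064 (mod 15720).
Smallest nonnegative: k = 107387064 mod 15720 = 3744.

3744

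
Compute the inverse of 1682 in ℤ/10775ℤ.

9718

gcd(10775, 1682):
  10775 = 6*1682 + 683
  1682 = 2*683 + 316
  683 = 2*316 + 51
  316 = 6*51 + 10
  51 = 5*10 + 1
  10 = 10*1
so gcd(10775, 1682) = 1.
Back-substitute for Bézout coefficients:
  1 = 51 - 5*10
  ... = 1682*(-1057) + 10775*(165)
So 1682*-1057 ≡ 1 (mod 10775), and -1057 mod 10775 = 9718.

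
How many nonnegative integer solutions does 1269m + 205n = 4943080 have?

19

gcd(1269, 205):
  1269 = 6·205 + 39
  205 = 5·39 + 10
  39 = 3·10 + 9
  10 = 1·9 + 1
  9 = 9·1
so gcd(1269, 205) = 1.
Back-substitute for Bézout coefficients:
  1 = 10 - 1·9
  ... = 1269·(-21) + 205·(130)
Scale by 4943080: one solution is (-103804680, 642600400). Reduce m mod 205: (145, 23215).
General: m = 145 + 205t, n = 23215 - 1269t.
m ≥ 0 ⇒ t ≥ 0; n ≥ 0 ⇒ t ≤ 18. So t ∈ [0, 18]: 19 solutions.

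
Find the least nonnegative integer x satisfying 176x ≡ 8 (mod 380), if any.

gcd(380, 176) = 4.
4 divides 8, so solutions exist.
By Bézout, 176*(-41) + 380*(19) = 4.
So 176*(-41) ≡ 4 (mod 380); multiply by 2: x ≡ -82 (mod 95).
Smallest nonnegative: x = -82 mod 95 = 13.

13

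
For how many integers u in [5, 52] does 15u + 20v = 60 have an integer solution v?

gcd(20, 15) = 5.
By Bézout, 15·(-1) + 20·(1) = 5.
Particular solution: (0, 3).
General solution: u = 0 + 4t, v = 3 - 3t for integer t.
5 ≤ 0 + 4t ≤ 52 gives t ∈ [2, 13], which is 12 values.

12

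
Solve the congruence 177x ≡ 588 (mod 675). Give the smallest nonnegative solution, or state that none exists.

194

gcd(675, 177):
  675 = 3*177 + 144
  177 = 1*144 + 33
  144 = 4*33 + 12
  33 = 2*12 + 9
  12 = 1*9 + 3
  9 = 3*3
so gcd(675, 177) = 3.
3 divides 588, so solutions exist.
Back-substitute for Bézout coefficients:
  3 = 12 - 1*9
  ... = 177*(-61) + 675*(16)
So 177*(-61) ≡ 3 (mod 675); multiply by 196: x ≡ -11956 (mod 225).
Smallest nonnegative: x = -11956 mod 225 = 194.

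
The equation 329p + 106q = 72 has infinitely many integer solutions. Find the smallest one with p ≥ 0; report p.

74

gcd(329, 106) = 1.
1 divides 72, so solutions exist.
By Bézout, 329·(29) + 106·(-90) = 1.
Scale by 72/1 = 72: (p₀, q₀) = (2088, -6480).
General solution: p = 2088 + 106t, q = -6480 - 329t for integer t.
p ≥ 0: smallest is 2088 mod 106 = 74 (at t = -19), with q = -229.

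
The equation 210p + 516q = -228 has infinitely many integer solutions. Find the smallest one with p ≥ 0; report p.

80

gcd(516, 210):
  516 = 2×210 + 96
  210 = 2×96 + 18
  96 = 5×18 + 6
  18 = 3×6
so gcd(516, 210) = 6.
6 divides -228, so solutions exist.
Back-substitute for Bézout coefficients:
  6 = 96 - 5×18
  ... = 210×(-27) + 516×(11)
Scale by -228/6 = -38: (p₀, q₀) = (1026, -418).
General solution: p = 1026 + 86t, q = -418 - 35t for integer t.
p ≥ 0: smallest is 1026 mod 86 = 80 (at t = -11), with q = -33.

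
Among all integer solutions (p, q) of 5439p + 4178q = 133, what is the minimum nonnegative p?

3151

gcd(5439, 4178):
  5439 = 1·4178 + 1261
  4178 = 3·1261 + 395
  1261 = 3·395 + 76
  395 = 5·76 + 15
  76 = 5·15 + 1
  15 = 15·1
so gcd(5439, 4178) = 1.
1 divides 133, so solutions exist.
Back-substitute for Bézout coefficients:
  1 = 76 - 5·15
  ... = 5439·(275) + 4178·(-358)
Scale by 133/1 = 133: (p₀, q₀) = (36575, -47614).
General solution: p = 36575 + 4178t, q = -47614 - 5439t for integer t.
p ≥ 0: smallest is 36575 mod 4178 = 3151 (at t = -8), with q = -4102.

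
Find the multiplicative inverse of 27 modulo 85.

63

gcd(85, 27) = 1.
By Bézout, 27*(-22) + 85*(7) = 1.
So 27*-22 ≡ 1 (mod 85), and -22 mod 85 = 63.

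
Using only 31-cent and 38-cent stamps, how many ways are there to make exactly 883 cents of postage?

1

Need nonnegative integers with 31j + 38k = 883.
gcd(31, 38) = 1, and 31·(-11) + 38·(9) = 1.
So (j₀, k₀) = (-9713, 7947); general j = -9713 + 38t, k = 7947 - 31t.
j ≥ 0 ⇒ t ≥ 256; k ≥ 0 ⇒ t ≤ 256. That's 1 value of t.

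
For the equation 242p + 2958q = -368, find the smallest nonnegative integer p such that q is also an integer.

gcd(2958, 242) = 2  (2958 = 12*242 + 54, 242 = 4*54 + 26, 54 = 2*26 + 2, 26 = 13*2).
2 divides -368, so solutions exist.
Back-substituting, 242*(-110) + 2958*(9) = 2.
Scale by -368/2 = -184: (p₀, q₀) = (20240, -1656).
General solution: p = 20240 + 1479t, q = -1656 - 121t for integer t.
p ≥ 0: smallest is 20240 mod 1479 = 1013 (at t = -13), with q = -83.

1013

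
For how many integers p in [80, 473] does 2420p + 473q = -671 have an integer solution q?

9

gcd(2420, 473):
  2420 = 5·473 + 55
  473 = 8·55 + 33
  55 = 1·33 + 22
  33 = 1·22 + 11
  22 = 2·11
so gcd(2420, 473) = 11.
Back-substitute for Bézout coefficients:
  11 = 33 - 1·22
  ... = 2420·(-17) + 473·(87)
Scale by -61: particular solution (1037, -5307); reduce p mod 43: (5, -27).
General solution: p = 5 + 43t, q = -27 - 220t for integer t.
80 ≤ 5 + 43t ≤ 473 gives t ∈ [2, 10], which is 9 values.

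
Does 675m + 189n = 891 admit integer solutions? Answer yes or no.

yes

gcd(675, 189) = 27.
27 divides 891, so integer solutions exist.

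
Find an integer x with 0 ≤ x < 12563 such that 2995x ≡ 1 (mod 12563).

gcd(12563, 2995) = 1.
By Bézout, 2995*(-1099) + 12563*(262) = 1.
So 2995*-1099 ≡ 1 (mod 12563), and -1099 mod 12563 = 11464.

11464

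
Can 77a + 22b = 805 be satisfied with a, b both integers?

gcd(77, 22) = 11  (77 = 3·22 + 11, 22 = 2·11).
11 does not divide 805 (remainder 2), so no integer solutions.

no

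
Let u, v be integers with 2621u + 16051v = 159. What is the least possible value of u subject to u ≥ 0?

2664

gcd(16051, 2621) = 1  (16051 = 6·2621 + 325, 2621 = 8·325 + 21, 325 = 15·21 + 10, 21 = 2·10 + 1, 10 = 10·1).
1 divides 159, so solutions exist.
Back-substituting, 2621·(1531) + 16051·(-250) = 1.
Scale by 159/1 = 159: (u₀, v₀) = (243429, -39750).
General solution: u = 243429 + 16051t, v = -39750 - 2621t for integer t.
u ≥ 0: smallest is 243429 mod 16051 = 2664 (at t = -15), with v = -435.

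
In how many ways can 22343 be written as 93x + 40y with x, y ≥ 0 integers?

gcd(93, 40) = 1  (93 = 2×40 + 13, 40 = 3×13 + 1, 13 = 13×1).
Back-substituting, 93×(-3) + 40×(7) = 1.
Scale by 22343: one solution is (-67029, 156401). Reduce x mod 40: (11, 533).
General: x = 11 + 40t, y = 533 - 93t.
x ≥ 0 ⇒ t ≥ 0; y ≥ 0 ⇒ t ≤ 5. So t ∈ [0, 5]: 6 solutions.

6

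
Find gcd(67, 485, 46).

1

gcd(485, 67) = 1  (485 = 7*67 + 16, 67 = 4*16 + 3, 16 = 5*3 + 1, 3 = 3*1).
gcd(1, 46) = 1.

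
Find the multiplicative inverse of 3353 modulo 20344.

15393

gcd(20344, 3353):
  20344 = 6*3353 + 226
  3353 = 14*226 + 189
  226 = 1*189 + 37
  189 = 5*37 + 4
  37 = 9*4 + 1
  4 = 4*1
so gcd(20344, 3353) = 1.
Back-substitute for Bézout coefficients:
  1 = 37 - 9*4
  ... = 3353*(-4951) + 20344*(816)
So 3353*-4951 ≡ 1 (mod 20344), and -4951 mod 20344 = 15393.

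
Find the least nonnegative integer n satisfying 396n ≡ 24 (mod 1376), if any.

gcd(1376, 396) = 4  (1376 = 3×396 + 188, 396 = 2×188 + 20, 188 = 9×20 + 8, 20 = 2×8 + 4, 8 = 2×4).
4 divides 24, so solutions exist.
Back-substituting, 396×(139) + 1376×(-40) = 4.
So 396×(139) ≡ 4 (mod 1376); multiply by 6: n ≡ 834 (mod 344).
Smallest nonnegative: n = 834 mod 344 = 146.

146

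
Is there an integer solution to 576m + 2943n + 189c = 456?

gcd(2943, 576) = 9.
gcd(9, 189) = 9.
9 does not divide 456 (remainder 6), so no integer solutions.

no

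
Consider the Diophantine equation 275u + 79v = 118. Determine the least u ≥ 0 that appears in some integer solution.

gcd(275, 79) = 1  (275 = 3·79 + 38, 79 = 2·38 + 3, 38 = 12·3 + 2, 3 = 1·2 + 1, 2 = 2·1).
1 divides 118, so solutions exist.
Back-substituting, 275·(-27) + 79·(94) = 1.
Scale by 118/1 = 118: (u₀, v₀) = (-3186, 11092).
General solution: u = -3186 + 79t, v = 11092 - 275t for integer t.
u ≥ 0: smallest is -3186 mod 79 = 53 (at t = 41), with v = -183.

53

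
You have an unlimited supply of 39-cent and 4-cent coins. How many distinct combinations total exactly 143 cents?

1

Need nonnegative integers with 39j + 4k = 143.
gcd(39, 4) = 1, and 39·(-1) + 4·(10) = 1.
So (j₀, k₀) = (-143, 1430); general j = -143 + 4t, k = 1430 - 39t.
j ≥ 0 ⇒ t ≥ 36; k ≥ 0 ⇒ t ≤ 36. That's 1 value of t.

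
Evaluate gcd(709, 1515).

1

gcd(1515, 709):
  1515 = 2×709 + 97
  709 = 7×97 + 30
  97 = 3×30 + 7
  30 = 4×7 + 2
  7 = 3×2 + 1
  2 = 2×1
so gcd(1515, 709) = 1.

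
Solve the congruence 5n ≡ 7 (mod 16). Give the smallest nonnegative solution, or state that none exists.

11

gcd(16, 5):
  16 = 3*5 + 1
  5 = 5*1
so gcd(16, 5) = 1.
1 divides 7, so solutions exist.
Back-substitute for Bézout coefficients:
  1 = 16 - 3*5
  ... = 5*(-3) + 16*(1)
So 5*(-3) ≡ 1 (mod 16); multiply by 7: n ≡ -21 (mod 16).
Smallest nonnegative: n = -21 mod 16 = 11.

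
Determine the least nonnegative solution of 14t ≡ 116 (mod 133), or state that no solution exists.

gcd(133, 14) = 7  (133 = 9·14 + 7, 14 = 2·7).
7 does not divide 116, so the congruence has no solution.

no solution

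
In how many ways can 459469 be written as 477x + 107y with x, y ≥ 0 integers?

gcd(477, 107) = 1  (477 = 4*107 + 49, 107 = 2*49 + 9, 49 = 5*9 + 4, 9 = 2*4 + 1, 4 = 4*1).
Back-substituting, 477*(-24) + 107*(107) = 1.
Scale by 459469: one solution is (-11027256, 49163183). Reduce x mod 107: (57, 4040).
General: x = 57 + 107t, y = 4040 - 477t.
x ≥ 0 ⇒ t ≥ 0; y ≥ 0 ⇒ t ≤ 8. So t ∈ [0, 8]: 9 solutions.

9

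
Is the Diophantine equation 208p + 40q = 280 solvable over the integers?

yes

gcd(208, 40) = 8.
8 divides 280, so integer solutions exist.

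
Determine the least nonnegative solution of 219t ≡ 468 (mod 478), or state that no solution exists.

120

gcd(478, 219) = 1.
1 divides 468, so solutions exist.
By Bézout, 219·(227) + 478·(-104) = 1.
So 219·(227) ≡ 1 (mod 478); multiply by 468: t ≡ 106236 (mod 478).
Smallest nonnegative: t = 106236 mod 478 = 120.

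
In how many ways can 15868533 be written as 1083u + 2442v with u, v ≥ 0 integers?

18

gcd(2442, 1083):
  2442 = 2*1083 + 276
  1083 = 3*276 + 255
  276 = 1*255 + 21
  255 = 12*21 + 3
  21 = 7*3
so gcd(2442, 1083) = 3.
Back-substitute for Bézout coefficients:
  3 = 255 - 12*21
  ... = 1083*(115) + 2442*(-51)
Scale by 5289511: one solution is (608293765, -269765061). Reduce u mod 814: (519, 6268).
General: u = 519 + 814t, v = 6268 - 361t.
u ≥ 0 ⇒ t ≥ 0; v ≥ 0 ⇒ t ≤ 17. So t ∈ [0, 17]: 18 solutions.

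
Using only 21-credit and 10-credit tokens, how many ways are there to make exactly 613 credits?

3

Need nonnegative integers with 21j + 10k = 613.
gcd(21, 10) = 1, and 21·(1) + 10·(-2) = 1.
So (j₀, k₀) = (613, -1226); general j = 613 + 10t, k = -1226 - 21t.
j ≥ 0 ⇒ t ≥ -61; k ≥ 0 ⇒ t ≤ -59. That's 3 values of t.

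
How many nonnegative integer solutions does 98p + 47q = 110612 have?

gcd(98, 47):
  98 = 2·47 + 4
  47 = 11·4 + 3
  4 = 1·3 + 1
  3 = 3·1
so gcd(98, 47) = 1.
Back-substitute for Bézout coefficients:
  1 = 4 - 1·3
  ... = 98·(12) + 47·(-25)
Scale by 110612: one solution is (1327344, -2765300). Reduce p mod 47: (17, 2318).
General: p = 17 + 47t, q = 2318 - 98t.
p ≥ 0 ⇒ t ≥ 0; q ≥ 0 ⇒ t ≤ 23. So t ∈ [0, 23]: 24 solutions.

24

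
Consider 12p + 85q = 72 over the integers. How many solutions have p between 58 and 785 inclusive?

gcd(85, 12) = 1.
By Bézout, 12*(-7) + 85*(1) = 1.
Particular solution: (6, 0).
General solution: p = 6 + 85t, q = 0 - 12t for integer t.
58 ≤ 6 + 85t ≤ 785 gives t ∈ [1, 9], which is 9 values.

9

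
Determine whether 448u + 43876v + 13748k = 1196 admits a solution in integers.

no

gcd(43876, 448) = 28  (43876 = 97·448 + 420, 448 = 1·420 + 28, 420 = 15·28).
gcd(28, 13748) = 28.
28 does not divide 1196 (remainder 20), so no integer solutions.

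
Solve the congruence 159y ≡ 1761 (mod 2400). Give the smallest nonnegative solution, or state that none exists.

479

gcd(2400, 159) = 3.
3 divides 1761, so solutions exist.
By Bézout, 159×(317) + 2400×(-21) = 3.
So 159×(317) ≡ 3 (mod 2400); multiply by 587: y ≡ 186079 (mod 800).
Smallest nonnegative: y = 186079 mod 800 = 479.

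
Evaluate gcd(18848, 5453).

19

gcd(18848, 5453) = 19  (18848 = 3·5453 + 2489, 5453 = 2·2489 + 475, 2489 = 5·475 + 114, 475 = 4·114 + 19, 114 = 6·19).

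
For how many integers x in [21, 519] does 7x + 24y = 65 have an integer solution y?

21

gcd(24, 7):
  24 = 3·7 + 3
  7 = 2·3 + 1
  3 = 3·1
so gcd(24, 7) = 1.
Back-substitute for Bézout coefficients:
  1 = 7 - 2·3
  ... = 7·(7) + 24·(-2)
Scale by 65: particular solution (455, -130); reduce x mod 24: (23, -4).
General solution: x = 23 + 24t, y = -4 - 7t for integer t.
21 ≤ 23 + 24t ≤ 519 gives t ∈ [0, 20], which is 21 values.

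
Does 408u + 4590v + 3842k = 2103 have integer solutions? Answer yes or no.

gcd(4590, 408) = 102  (4590 = 11*408 + 102, 408 = 4*102).
gcd(102, 3842) = 34.
34 does not divide 2103 (remainder 29), so no integer solutions.

no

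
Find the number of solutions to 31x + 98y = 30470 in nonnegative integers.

gcd(98, 31) = 1.
By Bézout, 31·(19) + 98·(-6) = 1.
One solution: (44, 297).
General: x = 44 + 98t, y = 297 - 31t.
x ≥ 0 ⇒ t ≥ 0; y ≥ 0 ⇒ t ≤ 9. So t ∈ [0, 9]: 10 solutions.

10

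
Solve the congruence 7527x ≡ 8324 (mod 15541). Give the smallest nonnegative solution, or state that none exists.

11103

gcd(15541, 7527):
  15541 = 2*7527 + 487
  7527 = 15*487 + 222
  487 = 2*222 + 43
  222 = 5*43 + 7
  43 = 6*7 + 1
  7 = 7*1
so gcd(15541, 7527) = 1.
1 divides 8324, so solutions exist.
Back-substitute for Bézout coefficients:
  1 = 43 - 6*7
  ... = 7527*(-2170) + 15541*(1051)
So 7527*(-2170) ≡ 1 (mod 15541); multiply by 8324: x ≡ -18063080 (mod 15541).
Smallest nonnegative: x = -18063080 mod 15541 = 11103.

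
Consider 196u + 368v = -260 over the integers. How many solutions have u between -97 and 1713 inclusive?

gcd(368, 196):
  368 = 1·196 + 172
  196 = 1·172 + 24
  172 = 7·24 + 4
  24 = 6·4
so gcd(368, 196) = 4.
Back-substitute for Bézout coefficients:
  4 = 172 - 7·24
  ... = 196·(-15) + 368·(8)
Scale by -65: particular solution (975, -520); reduce u mod 92: (55, -30).
General solution: u = 55 + 92t, v = -30 - 49t for integer t.
-97 ≤ 55 + 92t ≤ 1713 gives t ∈ [-1, 18], which is 20 values.

20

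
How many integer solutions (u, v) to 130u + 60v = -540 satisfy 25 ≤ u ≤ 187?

27

gcd(130, 60) = 10.
By Bézout, 130×(1) + 60×(-2) = 10.
Particular solution: (0, -9).
General solution: u = 0 + 6t, v = -9 - 13t for integer t.
25 ≤ 0 + 6t ≤ 187 gives t ∈ [5, 31], which is 27 values.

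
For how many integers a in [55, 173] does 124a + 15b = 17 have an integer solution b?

gcd(124, 15) = 1.
By Bézout, 124*(4) + 15*(-33) = 1.
Particular solution: (8, -65).
General solution: a = 8 + 15t, b = -65 - 124t for integer t.
55 ≤ 8 + 15t ≤ 173 gives t ∈ [4, 11], which is 8 values.

8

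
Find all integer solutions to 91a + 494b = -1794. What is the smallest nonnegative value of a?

gcd(494, 91) = 13.
13 divides -1794, so solutions exist.
By Bézout, 91·(11) + 494·(-2) = 13.
Scale by -1794/13 = -138: (a₀, b₀) = (-1518, 276).
General solution: a = -1518 + 38t, b = 276 - 7t for integer t.
a ≥ 0: smallest is -1518 mod 38 = 2 (at t = 40), with b = -4.

2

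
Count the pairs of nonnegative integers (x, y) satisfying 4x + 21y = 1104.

gcd(21, 4) = 1.
By Bézout, 4*(-5) + 21*(1) = 1.
One solution: (3, 52).
General: x = 3 + 21t, y = 52 - 4t.
x ≥ 0 ⇒ t ≥ 0; y ≥ 0 ⇒ t ≤ 13. So t ∈ [0, 13]: 14 solutions.

14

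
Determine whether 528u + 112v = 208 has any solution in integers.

yes

gcd(528, 112) = 16  (528 = 4·112 + 80, 112 = 1·80 + 32, 80 = 2·32 + 16, 32 = 2·16).
16 divides 208, so integer solutions exist.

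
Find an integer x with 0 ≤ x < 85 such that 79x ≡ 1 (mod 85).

gcd(85, 79) = 1  (85 = 1·79 + 6, 79 = 13·6 + 1, 6 = 6·1).
Back-substituting, 79·(14) + 85·(-13) = 1.
So 79·14 ≡ 1 (mod 85), and 14 mod 85 = 14.

14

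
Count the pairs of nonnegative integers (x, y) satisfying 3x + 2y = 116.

20

gcd(3, 2) = 1.
By Bézout, 3·(1) + 2·(-1) = 1.
One solution: (0, 58).
General: x = 0 + 2t, y = 58 - 3t.
x ≥ 0 ⇒ t ≥ 0; y ≥ 0 ⇒ t ≤ 19. So t ∈ [0, 19]: 20 solutions.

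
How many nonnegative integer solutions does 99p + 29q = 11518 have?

4

gcd(99, 29):
  99 = 3·29 + 12
  29 = 2·12 + 5
  12 = 2·5 + 2
  5 = 2·2 + 1
  2 = 2·1
so gcd(99, 29) = 1.
Back-substitute for Bézout coefficients:
  1 = 5 - 2·2
  ... = 99·(-12) + 29·(41)
Scale by 11518: one solution is (-138216, 472238). Reduce p mod 29: (27, 305).
General: p = 27 + 29t, q = 305 - 99t.
p ≥ 0 ⇒ t ≥ 0; q ≥ 0 ⇒ t ≤ 3. So t ∈ [0, 3]: 4 solutions.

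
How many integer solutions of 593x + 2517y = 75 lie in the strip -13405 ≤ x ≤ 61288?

29

gcd(2517, 593) = 1.
By Bézout, 593·(1163) + 2517·(-274) = 1.
Particular solution: (1647, -388).
General solution: x = 1647 + 2517t, y = -388 - 593t for integer t.
-13405 ≤ 1647 + 2517t ≤ 61288 gives t ∈ [-5, 23], which is 29 values.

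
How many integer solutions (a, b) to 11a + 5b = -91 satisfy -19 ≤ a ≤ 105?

gcd(11, 5):
  11 = 2*5 + 1
  5 = 5*1
so gcd(11, 5) = 1.
Back-substitute for Bézout coefficients:
  1 = 11 - 2*5
  ... = 11*(1) + 5*(-2)
Scale by -91: particular solution (-91, 182); reduce a mod 5: (4, -27).
General solution: a = 4 + 5t, b = -27 - 11t for integer t.
-19 ≤ 4 + 5t ≤ 105 gives t ∈ [-4, 20], which is 25 values.

25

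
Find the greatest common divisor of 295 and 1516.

gcd(1516, 295) = 1  (1516 = 5*295 + 41, 295 = 7*41 + 8, 41 = 5*8 + 1, 8 = 8*1).

1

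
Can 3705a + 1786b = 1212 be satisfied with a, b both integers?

gcd(3705, 1786):
  3705 = 2*1786 + 133
  1786 = 13*133 + 57
  133 = 2*57 + 19
  57 = 3*19
so gcd(3705, 1786) = 19.
19 does not divide 1212 (remainder 15), so no integer solutions.

no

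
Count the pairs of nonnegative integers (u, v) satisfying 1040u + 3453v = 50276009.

14

gcd(3453, 1040) = 1.
By Bézout, 1040·(674) + 3453·(-203) = 1.
One solution: (754, 14333).
General: u = 754 + 3453t, v = 14333 - 1040t.
u ≥ 0 ⇒ t ≥ 0; v ≥ 0 ⇒ t ≤ 13. So t ∈ [0, 13]: 14 solutions.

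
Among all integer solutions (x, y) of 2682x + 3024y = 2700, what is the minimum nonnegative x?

gcd(3024, 2682):
  3024 = 1×2682 + 342
  2682 = 7×342 + 288
  342 = 1×288 + 54
  288 = 5×54 + 18
  54 = 3×18
so gcd(3024, 2682) = 18.
18 divides 2700, so solutions exist.
Back-substitute for Bézout coefficients:
  18 = 288 - 5×54
  ... = 2682×(53) + 3024×(-47)
Scale by 2700/18 = 150: (x₀, y₀) = (7950, -7050).
General solution: x = 7950 + 168t, y = -7050 - 149t for integer t.
x ≥ 0: smallest is 7950 mod 168 = 54 (at t = -47), with y = -47.

54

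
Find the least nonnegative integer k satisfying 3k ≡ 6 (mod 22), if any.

2

gcd(22, 3) = 1.
1 divides 6, so solutions exist.
By Bézout, 3*(-7) + 22*(1) = 1.
So 3*(-7) ≡ 1 (mod 22); multiply by 6: k ≡ -42 (mod 22).
Smallest nonnegative: k = -42 mod 22 = 2.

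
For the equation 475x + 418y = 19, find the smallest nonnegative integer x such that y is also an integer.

gcd(475, 418) = 19  (475 = 1*418 + 57, 418 = 7*57 + 19, 57 = 3*19).
19 divides 19, so solutions exist.
Back-substituting, 475*(-7) + 418*(8) = 19.
Scale by 19/19 = 1: (x₀, y₀) = (-7, 8).
General solution: x = -7 + 22t, y = 8 - 25t for integer t.
x ≥ 0: smallest is -7 mod 22 = 15 (at t = 1), with y = -17.

15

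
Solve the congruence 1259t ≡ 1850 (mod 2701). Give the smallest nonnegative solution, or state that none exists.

gcd(2701, 1259) = 1  (2701 = 2·1259 + 183, 1259 = 6·183 + 161, 183 = 1·161 + 22, 161 = 7·22 + 7, 22 = 3·7 + 1, 7 = 7·1).
1 divides 1850, so solutions exist.
Back-substituting, 1259·(-369) + 2701·(172) = 1.
So 1259·(-369) ≡ 1 (mod 2701); multiply by 1850: t ≡ -682650 (mod 2701).
Smallest nonnegative: t = -682650 mod 2701 = 703.

703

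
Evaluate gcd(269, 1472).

1

gcd(1472, 269):
  1472 = 5·269 + 127
  269 = 2·127 + 15
  127 = 8·15 + 7
  15 = 2·7 + 1
  7 = 7·1
so gcd(1472, 269) = 1.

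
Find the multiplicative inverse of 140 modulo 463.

43

gcd(463, 140) = 1.
By Bézout, 140*(43) + 463*(-13) = 1.
So 140*43 ≡ 1 (mod 463), and 43 mod 463 = 43.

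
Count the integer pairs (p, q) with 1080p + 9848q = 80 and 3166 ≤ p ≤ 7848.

4

gcd(9848, 1080) = 8  (9848 = 9·1080 + 128, 1080 = 8·128 + 56, 128 = 2·56 + 16, 56 = 3·16 + 8, 16 = 2·8).
Back-substituting, 1080·(538) + 9848·(-59) = 8.
Scale by 10: particular solution (5380, -590); reduce p mod 1231: (456, -50).
General solution: p = 456 + 1231t, q = -50 - 135t for integer t.
3166 ≤ 456 + 1231t ≤ 7848 gives t ∈ [3, 6], which is 4 values.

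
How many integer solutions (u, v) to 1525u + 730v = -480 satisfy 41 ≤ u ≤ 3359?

gcd(1525, 730) = 5.
By Bézout, 1525·(45) + 730·(-94) = 5.
Particular solution: (60, -126).
General solution: u = 60 + 146t, v = -126 - 305t for integer t.
41 ≤ 60 + 146t ≤ 3359 gives t ∈ [0, 22], which is 23 values.

23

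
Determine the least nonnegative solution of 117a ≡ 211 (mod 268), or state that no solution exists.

27

gcd(268, 117) = 1.
1 divides 211, so solutions exist.
By Bézout, 117×(-71) + 268×(31) = 1.
So 117×(-71) ≡ 1 (mod 268); multiply by 211: a ≡ -14981 (mod 268).
Smallest nonnegative: a = -14981 mod 268 = 27.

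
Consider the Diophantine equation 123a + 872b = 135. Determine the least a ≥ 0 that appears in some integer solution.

gcd(872, 123) = 1.
1 divides 135, so solutions exist.
By Bézout, 123*(-397) + 872*(56) = 1.
Scale by 135/1 = 135: (a₀, b₀) = (-53595, 7560).
General solution: a = -53595 + 872t, b = 7560 - 123t for integer t.
a ≥ 0: smallest is -53595 mod 872 = 469 (at t = 62), with b = -66.

469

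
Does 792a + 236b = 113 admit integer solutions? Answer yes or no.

no

gcd(792, 236) = 4  (792 = 3*236 + 84, 236 = 2*84 + 68, 84 = 1*68 + 16, 68 = 4*16 + 4, 16 = 4*4).
4 does not divide 113 (remainder 1), so no integer solutions.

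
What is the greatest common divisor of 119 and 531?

1

gcd(531, 119):
  531 = 4·119 + 55
  119 = 2·55 + 9
  55 = 6·9 + 1
  9 = 9·1
so gcd(531, 119) = 1.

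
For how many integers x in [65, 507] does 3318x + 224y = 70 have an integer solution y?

gcd(3318, 224) = 14  (3318 = 14·224 + 182, 224 = 1·182 + 42, 182 = 4·42 + 14, 42 = 3·14).
Back-substituting, 3318·(5) + 224·(-74) = 14.
Scale by 5: particular solution (25, -370); reduce x mod 16: (9, -133).
General solution: x = 9 + 16t, y = -133 - 237t for integer t.
65 ≤ 9 + 16t ≤ 507 gives t ∈ [4, 31], which is 28 values.

28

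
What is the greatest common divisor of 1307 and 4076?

1

gcd(4076, 1307) = 1  (4076 = 3·1307 + 155, 1307 = 8·155 + 67, 155 = 2·67 + 21, 67 = 3·21 + 4, 21 = 5·4 + 1, 4 = 4·1).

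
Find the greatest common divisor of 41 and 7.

1

gcd(41, 7):
  41 = 5*7 + 6
  7 = 1*6 + 1
  6 = 6*1
so gcd(41, 7) = 1.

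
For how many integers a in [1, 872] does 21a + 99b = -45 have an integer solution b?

gcd(99, 21) = 3.
By Bézout, 21·(-14) + 99·(3) = 3.
Particular solution: (12, -3).
General solution: a = 12 + 33t, b = -3 - 7t for integer t.
1 ≤ 12 + 33t ≤ 872 gives t ∈ [0, 26], which is 27 values.

27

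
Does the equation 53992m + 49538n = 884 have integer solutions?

gcd(53992, 49538):
  53992 = 1×49538 + 4454
  49538 = 11×4454 + 544
  4454 = 8×544 + 102
  544 = 5×102 + 34
  102 = 3×34
so gcd(53992, 49538) = 34.
34 divides 884, so integer solutions exist.

yes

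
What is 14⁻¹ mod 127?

gcd(127, 14) = 1.
By Bézout, 14×(-9) + 127×(1) = 1.
So 14×-9 ≡ 1 (mod 127), and -9 mod 127 = 118.

118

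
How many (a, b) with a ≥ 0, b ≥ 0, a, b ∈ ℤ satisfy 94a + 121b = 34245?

gcd(121, 94):
  121 = 1*94 + 27
  94 = 3*27 + 13
  27 = 2*13 + 1
  13 = 13*1
so gcd(121, 94) = 1.
Back-substitute for Bézout coefficients:
  1 = 27 - 2*13
  ... = 94*(-9) + 121*(7)
Scale by 34245: one solution is (-308205, 239715). Reduce a mod 121: (103, 203).
General: a = 103 + 121t, b = 203 - 94t.
a ≥ 0 ⇒ t ≥ 0; b ≥ 0 ⇒ t ≤ 2. So t ∈ [0, 2]: 3 solutions.

3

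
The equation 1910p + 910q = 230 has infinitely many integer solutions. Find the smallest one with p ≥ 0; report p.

gcd(1910, 910) = 10  (1910 = 2·910 + 90, 910 = 10·90 + 10, 90 = 9·10).
10 divides 230, so solutions exist.
Back-substituting, 1910·(-10) + 910·(21) = 10.
Scale by 230/10 = 23: (p₀, q₀) = (-230, 483).
General solution: p = -230 + 91t, q = 483 - 191t for integer t.
p ≥ 0: smallest is -230 mod 91 = 43 (at t = 3), with q = -90.

43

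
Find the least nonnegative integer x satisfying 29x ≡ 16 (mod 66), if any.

gcd(66, 29) = 1  (66 = 2×29 + 8, 29 = 3×8 + 5, 8 = 1×5 + 3, 5 = 1×3 + 2, 3 = 1×2 + 1, 2 = 2×1).
1 divides 16, so solutions exist.
Back-substituting, 29×(-25) + 66×(11) = 1.
So 29×(-25) ≡ 1 (mod 66); multiply by 16: x ≡ -400 (mod 66).
Smallest nonnegative: x = -400 mod 66 = 62.

62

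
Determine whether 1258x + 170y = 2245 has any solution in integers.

gcd(1258, 170):
  1258 = 7*170 + 68
  170 = 2*68 + 34
  68 = 2*34
so gcd(1258, 170) = 34.
34 does not divide 2245 (remainder 1), so no integer solutions.

no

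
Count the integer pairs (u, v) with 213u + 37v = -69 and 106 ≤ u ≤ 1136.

28

gcd(213, 37) = 1  (213 = 5×37 + 28, 37 = 1×28 + 9, 28 = 3×9 + 1, 9 = 9×1).
Back-substituting, 213×(4) + 37×(-23) = 1.
Scale by -69: particular solution (-276, 1587); reduce u mod 37: (20, -117).
General solution: u = 20 + 37t, v = -117 - 213t for integer t.
106 ≤ 20 + 37t ≤ 1136 gives t ∈ [3, 30], which is 28 values.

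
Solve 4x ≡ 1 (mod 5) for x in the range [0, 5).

gcd(5, 4):
  5 = 1×4 + 1
  4 = 4×1
so gcd(5, 4) = 1.
Back-substitute for Bézout coefficients:
  1 = 5 - 1×4
  ... = 4×(-1) + 5×(1)
So 4×-1 ≡ 1 (mod 5), and -1 mod 5 = 4.

4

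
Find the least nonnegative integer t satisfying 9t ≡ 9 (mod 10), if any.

gcd(10, 9):
  10 = 1×9 + 1
  9 = 9×1
so gcd(10, 9) = 1.
1 divides 9, so solutions exist.
Back-substitute for Bézout coefficients:
  1 = 10 - 1×9
  ... = 9×(-1) + 10×(1)
So 9×(-1) ≡ 1 (mod 10); multiply by 9: t ≡ -9 (mod 10).
Smallest nonnegative: t = -9 mod 10 = 1.

1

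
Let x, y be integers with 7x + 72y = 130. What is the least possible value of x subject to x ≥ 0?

gcd(72, 7):
  72 = 10*7 + 2
  7 = 3*2 + 1
  2 = 2*1
so gcd(72, 7) = 1.
1 divides 130, so solutions exist.
Back-substitute for Bézout coefficients:
  1 = 7 - 3*2
  ... = 7*(31) + 72*(-3)
Scale by 130/1 = 130: (x₀, y₀) = (4030, -390).
General solution: x = 4030 + 72t, y = -390 - 7t for integer t.
x ≥ 0: smallest is 4030 mod 72 = 70 (at t = -55), with y = -5.

70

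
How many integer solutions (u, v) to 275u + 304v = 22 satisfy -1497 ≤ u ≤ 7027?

gcd(304, 275) = 1.
By Bézout, 275*(-21) + 304*(19) = 1.
Particular solution: (146, -132).
General solution: u = 146 + 304t, v = -132 - 275t for integer t.
-1497 ≤ 146 + 304t ≤ 7027 gives t ∈ [-5, 22], which is 28 values.

28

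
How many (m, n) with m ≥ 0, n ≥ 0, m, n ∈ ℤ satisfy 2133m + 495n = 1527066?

13

gcd(2133, 495) = 9  (2133 = 4×495 + 153, 495 = 3×153 + 36, 153 = 4×36 + 9, 36 = 4×9).
Back-substituting, 2133×(13) + 495×(-56) = 9.
Scale by 169674: one solution is (2205762, -9501744). Reduce m mod 55: (42, 2904).
General: m = 42 + 55t, n = 2904 - 237t.
m ≥ 0 ⇒ t ≥ 0; n ≥ 0 ⇒ t ≤ 12. So t ∈ [0, 12]: 13 solutions.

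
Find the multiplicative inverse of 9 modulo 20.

gcd(20, 9) = 1.
By Bézout, 9×(9) + 20×(-4) = 1.
So 9×9 ≡ 1 (mod 20), and 9 mod 20 = 9.

9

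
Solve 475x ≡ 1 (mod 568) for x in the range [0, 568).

gcd(568, 475) = 1  (568 = 1*475 + 93, 475 = 5*93 + 10, 93 = 9*10 + 3, 10 = 3*3 + 1, 3 = 3*1).
Back-substituting, 475*(171) + 568*(-143) = 1.
So 475*171 ≡ 1 (mod 568), and 171 mod 568 = 171.

171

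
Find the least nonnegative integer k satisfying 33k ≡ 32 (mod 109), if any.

34

gcd(109, 33) = 1  (109 = 3·33 + 10, 33 = 3·10 + 3, 10 = 3·3 + 1, 3 = 3·1).
1 divides 32, so solutions exist.
Back-substituting, 33·(-33) + 109·(10) = 1.
So 33·(-33) ≡ 1 (mod 109); multiply by 32: k ≡ -1056 (mod 109).
Smallest nonnegative: k = -1056 mod 109 = 34.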